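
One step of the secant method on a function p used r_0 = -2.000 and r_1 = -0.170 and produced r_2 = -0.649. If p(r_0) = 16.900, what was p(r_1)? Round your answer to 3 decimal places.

The secant line through (-2.000, 16.900) and (-0.170, p(r_1)) crosses zero at r_2 = -0.649.
So (-2.000, 16.900), (-0.170, p(r_1)), (-0.649, 0) are collinear:
p(r_1) = 16.900 · (-0.170 − (-0.649)) / (-2.000 − (-0.649)) = 16.900 · (0.47900)/(-1.35100) = -5.99193

-5.992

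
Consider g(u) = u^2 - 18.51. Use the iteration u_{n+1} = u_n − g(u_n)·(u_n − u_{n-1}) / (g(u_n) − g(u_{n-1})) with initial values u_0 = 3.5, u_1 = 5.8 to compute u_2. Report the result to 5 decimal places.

4.17312

g(3.5) = -6.2600000, g(5.8) = 15.1300000
u_2 = 5.8000000 − 15.1300000·(5.8000000 − 3.5000000) / (15.1300000 − (-6.2600000)) = 5.8000000 − (34.7990000)/(21.3900000) = 4.1731183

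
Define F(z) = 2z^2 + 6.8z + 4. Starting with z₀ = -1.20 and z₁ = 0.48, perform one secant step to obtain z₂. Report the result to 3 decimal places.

-0.961

F(-1.20) = -1.28000, F(0.48) = 7.72480
z₂ = 0.48000 − 7.72480·(0.48000 − (-1.20000)) / (7.72480 − (-1.28000)) = 0.48000 − (12.97766)/(9.00480) = -0.96119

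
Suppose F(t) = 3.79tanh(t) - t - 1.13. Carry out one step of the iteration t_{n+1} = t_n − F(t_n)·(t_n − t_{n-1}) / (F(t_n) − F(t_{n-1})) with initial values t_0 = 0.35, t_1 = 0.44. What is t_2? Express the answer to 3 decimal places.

F(0.35) = -0.20514, F(0.44) = -0.00229
t_2 = 0.44000 − (-0.00229)·(0.44000 − 0.35000) / (-0.00229 − (-0.20514)) = 0.44000 − (-0.00021)/(0.20285) = 0.44101

0.441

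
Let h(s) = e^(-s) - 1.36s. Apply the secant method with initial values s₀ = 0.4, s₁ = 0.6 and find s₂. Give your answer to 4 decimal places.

h(0.4) = 0.126320, h(0.6) = -0.267188
s₂ = 0.600000 − (-0.267188)·(0.600000 − 0.400000) / (-0.267188 − 0.126320) = 0.600000 − (-0.053438)/(-0.393508) = 0.464202

0.4642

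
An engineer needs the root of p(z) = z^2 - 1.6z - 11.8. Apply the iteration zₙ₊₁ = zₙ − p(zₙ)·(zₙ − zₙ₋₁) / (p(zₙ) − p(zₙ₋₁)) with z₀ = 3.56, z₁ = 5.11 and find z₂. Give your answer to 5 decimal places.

p(3.56) = -4.8224000, p(5.11) = 6.1361000
z₂ = 5.1100000 − 6.1361000·(5.1100000 − 3.5600000) / (6.1361000 − (-4.8224000)) = 5.1100000 − (9.5109550)/(10.9585000) = 4.2420934

4.24209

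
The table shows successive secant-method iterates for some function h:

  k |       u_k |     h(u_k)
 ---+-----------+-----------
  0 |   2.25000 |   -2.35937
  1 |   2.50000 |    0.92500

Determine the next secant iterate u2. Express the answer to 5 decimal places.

u2 = 2.50000 − 0.92500·(2.50000 − 2.25000) / (0.92500 − (-2.35937))
   = 2.50000 − (0.2312500)/(3.2843700) = 2.4295908

2.42959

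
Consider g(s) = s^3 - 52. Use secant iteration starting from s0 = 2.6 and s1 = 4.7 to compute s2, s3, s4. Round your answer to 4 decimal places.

g(2.6) = -34.424000, g(4.7) = 51.823000
s2 = 4.700000 − 51.823000·(4.700000 − 2.600000) / (51.823000 − (-34.424000)) = 4.700000 − (108.828300)/(86.247000) = 3.438179
g(3.438179) = -11.357039
s3 = 3.438179 − (-11.357039)·(3.438179 − 4.700000) / (-11.357039 − 51.823000) = 3.438179 − (14.330553)/(-63.180039) = 3.665000
g(3.665000) = -2.770911
s4 = 3.665000 − (-2.770911)·(3.665000 − 3.438179) / (-2.770911 − (-11.357039)) = 3.665000 − (-0.628500)/(8.586128) = 3.738199

3.4382, 3.6650, 3.7382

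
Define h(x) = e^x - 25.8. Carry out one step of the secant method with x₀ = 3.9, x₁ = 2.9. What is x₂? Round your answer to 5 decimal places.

3.14420

h(3.9) = 23.6024491, h(2.9) = -7.6258546
x₂ = 2.9000000 − (-7.6258546)·(2.9000000 − 3.9000000) / (-7.6258546 − 23.6024491) = 2.9000000 − (7.6258546)/(-31.2283037) = 3.1441969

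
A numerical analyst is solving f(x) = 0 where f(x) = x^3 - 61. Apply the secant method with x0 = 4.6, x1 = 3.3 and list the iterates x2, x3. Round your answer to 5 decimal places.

f(4.6) = 36.3360000, f(3.3) = -25.0630000
x2 = 3.3000000 − (-25.0630000)·(3.3000000 − 4.6000000) / (-25.0630000 − 36.3360000) = 3.3000000 − (32.5819000)/(-61.3990000) = 3.8306585
f(3.8306585) = -4.7891305
x3 = 3.8306585 − (-4.7891305)·(3.8306585 − 3.3000000) / (-4.7891305 − (-25.0630000)) = 3.8306585 − (-2.5413927)/(20.2738695) = 3.9560116

3.83066, 3.95601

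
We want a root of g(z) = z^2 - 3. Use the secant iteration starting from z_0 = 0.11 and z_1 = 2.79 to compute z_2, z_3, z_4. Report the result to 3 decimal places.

g(0.11) = -2.98790, g(2.79) = 4.78410
z_2 = 2.79000 − 4.78410·(2.79000 − 0.11000) / (4.78410 − (-2.98790)) = 2.79000 − (12.82139)/(7.77200) = 1.14031
g(1.14031) = -1.69969
z_3 = 1.14031 − (-1.69969)·(1.14031 − 2.79000) / (-1.69969 − 4.78410) = 1.14031 − (2.80396)/(-6.48379) = 1.57277
g(1.57277) = -0.52640
z_4 = 1.57277 − (-0.52640)·(1.57277 − 1.14031) / (-0.52640 − (-1.69969)) = 1.57277 − (-0.22765)/(1.17329) = 1.76679

1.140, 1.573, 1.767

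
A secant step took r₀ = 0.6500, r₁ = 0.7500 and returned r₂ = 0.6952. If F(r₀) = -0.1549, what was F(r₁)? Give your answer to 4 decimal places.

The secant line through (0.6500, -0.1549) and (0.7500, F(r₁)) crosses zero at r₂ = 0.6952.
So (0.6500, -0.1549), (0.7500, F(r₁)), (0.6952, 0) are collinear:
F(r₁) = -0.1549 · (0.7500 − 0.6952) / (0.6500 − 0.6952) = -0.1549 · (0.054800)/(-0.045200) = 0.187799

0.1878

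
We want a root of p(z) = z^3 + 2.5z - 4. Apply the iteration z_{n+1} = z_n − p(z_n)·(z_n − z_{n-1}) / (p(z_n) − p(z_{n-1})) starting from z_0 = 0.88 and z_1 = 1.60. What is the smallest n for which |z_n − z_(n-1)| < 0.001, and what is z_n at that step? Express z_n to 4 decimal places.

p(0.88) = -1.118528, p(1.60) = 4.096000
z_2 = 1.600000 − 4.096000·(0.720000)/(5.214528) = 1.034442;  |Δ| = 0.565558
p(1.034442) = -0.306972
z_3 = 1.034442 − (-0.306972)·(-0.565558)/(-4.402972) = 1.073872;  |Δ| = 0.039430
p(1.073872) = -0.076930
z_4 = 1.073872 − (-0.076930)·(0.039430)/(0.230041) = 1.087058;  |Δ| = 0.013186
p(1.087058) = 0.002217
z_5 = 1.087058 − 0.002217·(0.013186)/(0.079147) = 1.086689;  |Δ| = 0.000369
|z_5 − z_4| = 0.000369 < 0.001

n = 5, z_n = 1.0867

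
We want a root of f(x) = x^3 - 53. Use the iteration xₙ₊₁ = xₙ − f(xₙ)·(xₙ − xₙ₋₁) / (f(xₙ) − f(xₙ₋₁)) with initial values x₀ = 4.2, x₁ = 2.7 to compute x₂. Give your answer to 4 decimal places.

3.6186

f(4.2) = 21.088000, f(2.7) = -33.317000
x₂ = 2.700000 − (-33.317000)·(2.700000 − 4.200000) / (-33.317000 − 21.088000) = 2.700000 − (49.975500)/(-54.405000) = 3.618583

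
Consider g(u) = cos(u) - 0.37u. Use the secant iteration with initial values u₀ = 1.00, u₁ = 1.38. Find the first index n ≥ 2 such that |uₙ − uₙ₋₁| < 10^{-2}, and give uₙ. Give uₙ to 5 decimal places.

n = 3, uₙ = 1.13655

g(1.00) = 0.1703023, g(1.38) = -0.3209592
u₂ = 1.3800000 − (-0.3209592)·(0.3800000)/(-0.4912615) = 1.1317320;  |Δ| = 0.2482680
g(1.1317320) = 0.0063518
u₃ = 1.1317320 − 0.0063518·(-0.2482680)/(0.3273110) = 1.1365500;  |Δ| = 0.0048179
|u₃ − u₂| = 0.0048179 < 10^{-2}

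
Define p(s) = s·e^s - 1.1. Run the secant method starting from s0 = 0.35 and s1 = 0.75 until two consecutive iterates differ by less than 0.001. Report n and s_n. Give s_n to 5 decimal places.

p(0.35) = -0.6033264, p(0.75) = 0.4877500
s2 = 0.7500000 − 0.4877500·(0.4000000)/(1.0910764) = 0.5711857;  |Δ| = 0.1788143
p(0.5711857) = -0.0887927
s3 = 0.5711857 − (-0.0887927)·(-0.1788143)/(-0.5765427) = 0.5987247;  |Δ| = 0.0275390
p(0.5987247) = -0.0104427
s4 = 0.5987247 − (-0.0104427)·(0.0275390)/(0.0783500) = 0.6023952;  |Δ| = 0.0036705
p(0.6023952) = 0.0002679
s5 = 0.6023952 − 0.0002679·(0.0036705)/(0.0107107) = 0.6023034;  |Δ| = 0.0000918
|s5 − s4| = 0.0000918 < 0.001

n = 5, s_n = 0.60230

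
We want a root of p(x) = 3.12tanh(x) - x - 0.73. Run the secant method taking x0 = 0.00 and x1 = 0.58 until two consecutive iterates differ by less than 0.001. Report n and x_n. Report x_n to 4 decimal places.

p(0.00) = -0.730000, p(0.58) = 0.320716
x2 = 0.580000 − 0.320716·(0.580000)/(1.050716) = 0.402963;  |Δ| = 0.177037
p(0.402963) = 0.060379
x3 = 0.402963 − 0.060379·(-0.177037)/(-0.260337) = 0.361904;  |Δ| = 0.041060
p(0.361904) = -0.009608
x4 = 0.361904 − (-0.009608)·(-0.041060)/(-0.069987) = 0.367540;  |Δ| = 0.005637
p(0.367540) = 0.000195
x5 = 0.367540 − 0.000195·(0.005637)/(0.009803) = 0.367428;  |Δ| = 0.000112
|x5 − x4| = 0.000112 < 0.001

n = 5, x_n = 0.3674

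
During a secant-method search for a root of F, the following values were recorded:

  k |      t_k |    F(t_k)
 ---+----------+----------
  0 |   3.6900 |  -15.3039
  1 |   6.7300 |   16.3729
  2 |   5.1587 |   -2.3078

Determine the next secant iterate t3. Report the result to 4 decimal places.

t3 = 5.1587 − (-2.3078)·(5.1587 − 6.7300) / (-2.3078 − 16.3729)
   = 5.1587 − (3.626246)/(-18.680700) = 5.352817

5.3528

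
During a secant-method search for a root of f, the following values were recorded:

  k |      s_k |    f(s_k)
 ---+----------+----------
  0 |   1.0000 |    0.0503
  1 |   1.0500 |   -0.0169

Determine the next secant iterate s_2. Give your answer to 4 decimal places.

1.0374

s_2 = 1.0500 − (-0.0169)·(1.0500 − 1.0000) / (-0.0169 − 0.0503)
   = 1.0500 − (-0.000845)/(-0.067200) = 1.037426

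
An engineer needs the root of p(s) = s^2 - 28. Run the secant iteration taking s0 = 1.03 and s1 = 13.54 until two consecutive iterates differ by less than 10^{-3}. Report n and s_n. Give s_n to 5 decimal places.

p(1.03) = -26.9391000, p(13.54) = 155.3316000
s2 = 13.5400000 − 155.3316000·(12.5100000)/(182.2707000) = 2.8789430;  |Δ| = 10.6610570
p(2.8789430) = -19.7116870
s3 = 2.8789430 − (-19.7116870)·(-10.6610570)/(-175.0432870) = 4.0794885;  |Δ| = 1.2005454
p(4.0794885) = -11.3577739
s4 = 4.0794885 − (-11.3577739)·(1.2005454)/(8.3539131) = 5.7117204;  |Δ| = 1.6322319
p(5.7117204) = 4.6237495
s5 = 5.7117204 − 4.6237495·(1.6322319)/(15.9815234) = 5.2394856;  |Δ| = 0.4722348
p(5.2394856) = -0.5477910
s6 = 5.2394856 − (-0.5477910)·(-0.4722348)/(-5.1715405) = 5.2895066;  |Δ| = 0.0500211
p(5.2895066) = -0.0211196
s7 = 5.2895066 − (-0.0211196)·(0.0500211)/(0.5266714) = 5.2915125;  |Δ| = 0.0020059
p(5.2915125) = 0.0001044
s8 = 5.2915125 − 0.0001044·(0.0020059)/(0.0212239) = 5.2915026;  |Δ| = 0.0000099
|s8 − s7| = 0.0000099 < 10^{-3}

n = 8, s_n = 5.29150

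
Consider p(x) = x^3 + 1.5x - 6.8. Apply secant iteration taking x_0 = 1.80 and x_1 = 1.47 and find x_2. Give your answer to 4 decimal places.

1.6186

p(1.80) = 1.732000, p(1.47) = -1.418477
x_2 = 1.470000 − (-1.418477)·(1.470000 − 1.800000) / (-1.418477 − 1.732000) = 1.470000 − (0.468097)/(-3.150477) = 1.618580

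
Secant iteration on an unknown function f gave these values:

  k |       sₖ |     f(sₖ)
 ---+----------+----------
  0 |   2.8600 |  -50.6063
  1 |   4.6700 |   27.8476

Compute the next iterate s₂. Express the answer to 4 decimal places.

s₂ = 4.6700 − 27.8476·(4.6700 − 2.8600) / (27.8476 − (-50.6063))
   = 4.6700 − (50.404156)/(78.453900) = 4.027532

4.0275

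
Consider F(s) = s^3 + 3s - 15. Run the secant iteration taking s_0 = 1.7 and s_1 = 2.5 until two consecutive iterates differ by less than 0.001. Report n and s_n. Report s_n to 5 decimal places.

F(1.7) = -4.9870000, F(2.5) = 8.1250000
s_2 = 2.5000000 − 8.1250000·(0.8000000)/(13.1120000) = 2.0042709;  |Δ| = 0.4957291
F(2.0042709) = -0.9358270
s_3 = 2.0042709 − (-0.9358270)·(-0.4957291)/(-9.0608270) = 2.0554712;  |Δ| = 0.0512003
F(2.0554712) = -0.1492997
s_4 = 2.0554712 − (-0.1492997)·(0.0512003)/(0.7865273) = 2.0651901;  |Δ| = 0.0097189
F(2.0651901) = 0.0036264
s_5 = 2.0651901 − 0.0036264·(0.0097189)/(0.1529260) = 2.0649596;  |Δ| = 0.0002305
|s_5 − s_4| = 0.0002305 < 0.001

n = 5, s_n = 2.06496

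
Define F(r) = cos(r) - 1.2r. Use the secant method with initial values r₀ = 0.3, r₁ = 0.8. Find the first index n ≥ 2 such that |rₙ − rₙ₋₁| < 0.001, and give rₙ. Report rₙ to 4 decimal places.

F(0.3) = 0.595336, F(0.8) = -0.263293
r₂ = 0.800000 − (-0.263293)·(0.500000)/(-0.858630) = 0.646678;  |Δ| = 0.153322
F(0.646678) = 0.022076
r₃ = 0.646678 − 0.022076·(-0.153322)/(0.285369) = 0.658539;  |Δ| = 0.011861
F(0.658539) = 0.000640
r₄ = 0.658539 − 0.000640·(0.011861)/(-0.021436) = 0.658893;  |Δ| = 0.000354
|r₄ − r₃| = 0.000354 < 0.001

n = 4, rₙ = 0.6589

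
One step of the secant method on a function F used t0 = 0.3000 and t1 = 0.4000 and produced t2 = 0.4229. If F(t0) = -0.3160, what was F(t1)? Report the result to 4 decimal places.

The secant line through (0.3000, -0.3160) and (0.4000, F(t1)) crosses zero at t2 = 0.4229.
So (0.3000, -0.3160), (0.4000, F(t1)), (0.4229, 0) are collinear:
F(t1) = -0.3160 · (0.4000 − 0.4229) / (0.3000 − 0.4229) = -0.3160 · (-0.022900)/(-0.122900) = -0.058880

-0.0589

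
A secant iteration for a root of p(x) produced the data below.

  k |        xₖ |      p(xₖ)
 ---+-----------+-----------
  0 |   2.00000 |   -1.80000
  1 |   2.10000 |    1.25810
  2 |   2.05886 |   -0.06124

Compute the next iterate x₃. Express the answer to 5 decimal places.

2.06077

x₃ = 2.05886 − (-0.06124)·(2.05886 − 2.10000) / (-0.06124 − 1.25810)
   = 2.05886 − (0.0025194)/(-1.3193400) = 2.0607696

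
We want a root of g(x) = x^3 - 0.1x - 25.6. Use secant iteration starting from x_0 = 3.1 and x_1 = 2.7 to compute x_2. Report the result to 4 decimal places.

2.9458

g(3.1) = 3.881000, g(2.7) = -6.187000
x_2 = 2.700000 − (-6.187000)·(2.700000 − 3.100000) / (-6.187000 − 3.881000) = 2.700000 − (2.474800)/(-10.068000) = 2.945809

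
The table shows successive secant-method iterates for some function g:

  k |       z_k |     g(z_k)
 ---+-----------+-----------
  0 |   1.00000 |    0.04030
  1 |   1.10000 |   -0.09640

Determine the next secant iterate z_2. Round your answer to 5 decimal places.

z_2 = 1.10000 − (-0.09640)·(1.10000 − 1.00000) / (-0.09640 − 0.04030)
   = 1.10000 − (-0.0096400)/(-0.1367000) = 1.0294806

1.02948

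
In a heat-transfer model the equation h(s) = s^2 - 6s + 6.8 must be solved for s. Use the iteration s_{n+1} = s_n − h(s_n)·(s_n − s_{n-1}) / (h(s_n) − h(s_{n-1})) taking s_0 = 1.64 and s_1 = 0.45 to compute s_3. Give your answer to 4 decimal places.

h(1.64) = -0.350400, h(0.45) = 4.302500
s_2 = 0.450000 − 4.302500·(0.450000 − 1.640000) / (4.302500 − (-0.350400)) = 0.450000 − (-5.119975)/(4.652900) = 1.550384
h(1.550384) = -0.098612
s_3 = 1.550384 − (-0.098612)·(1.550384 − 0.450000) / (-0.098612 − 4.302500) = 1.550384 − (-0.108511)/(-4.401112) = 1.525728

1.5257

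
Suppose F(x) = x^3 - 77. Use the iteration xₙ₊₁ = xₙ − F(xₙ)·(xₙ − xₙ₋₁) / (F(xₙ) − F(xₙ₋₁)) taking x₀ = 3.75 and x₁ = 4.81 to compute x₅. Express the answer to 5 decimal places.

4.25432

F(3.75) = -24.2656250, F(4.81) = 34.2846410
x₂ = 4.8100000 − 34.2846410·(4.8100000 − 3.7500000) / (34.2846410 − (-24.2656250)) = 4.8100000 − (36.3417195)/(58.5502660) = 4.1893074
F(4.1893074) = -3.4764154
x₃ = 4.1893074 − (-3.4764154)·(4.1893074 − 4.8100000) / (-3.4764154 − 34.2846410) = 4.1893074 − (2.1577855)/(-37.7610564) = 4.2464505
F(4.2464505) = -0.4265530
x₄ = 4.2464505 − (-0.4265530)·(4.2464505 − 4.1893074) / (-0.4265530 − (-3.4764154)) = 4.2464505 − (-0.0243746)/(3.0498624) = 4.2544425
F(4.2544425) = 0.0066060
x₅ = 4.2544425 − 0.0066060·(4.2544425 − 4.2464505) / (0.0066060 − (-0.4265530)) = 4.2544425 − (0.0000528)/(0.4331590) = 4.2543206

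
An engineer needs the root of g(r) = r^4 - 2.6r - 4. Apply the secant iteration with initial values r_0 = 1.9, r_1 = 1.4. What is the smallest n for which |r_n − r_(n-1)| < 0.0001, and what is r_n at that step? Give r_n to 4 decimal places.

g(1.9) = 4.092100, g(1.4) = -3.798400
r_2 = 1.400000 − (-3.798400)·(-0.500000)/(-7.890500) = 1.640695;  |Δ| = 0.240695
g(1.640695) = -1.019596
r_3 = 1.640695 − (-1.019596)·(0.240695)/(2.778804) = 1.729010;  |Δ| = 0.088315
g(1.729010) = 0.441536
r_4 = 1.729010 − 0.441536·(0.088315)/(1.461133) = 1.702322;  |Δ| = 0.026688
g(1.702322) = -0.028211
r_5 = 1.702322 − (-0.028211)·(-0.026688)/(-0.469747) = 1.703925;  |Δ| = 0.001603
g(1.703925) = -0.000707
r_6 = 1.703925 − (-0.000707)·(0.001603)/(0.027504) = 1.703966;  |Δ| = 0.000041
|r_6 − r_5| = 0.000041 < 0.0001

n = 6, r_n = 1.7040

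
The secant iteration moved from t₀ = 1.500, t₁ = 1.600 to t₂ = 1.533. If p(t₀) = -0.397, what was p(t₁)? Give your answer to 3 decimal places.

The secant line through (1.500, -0.397) and (1.600, p(t₁)) crosses zero at t₂ = 1.533.
So (1.500, -0.397), (1.600, p(t₁)), (1.533, 0) are collinear:
p(t₁) = -0.397 · (1.600 − 1.533) / (1.500 − 1.533) = -0.397 · (0.06700)/(-0.03300) = 0.80603

0.806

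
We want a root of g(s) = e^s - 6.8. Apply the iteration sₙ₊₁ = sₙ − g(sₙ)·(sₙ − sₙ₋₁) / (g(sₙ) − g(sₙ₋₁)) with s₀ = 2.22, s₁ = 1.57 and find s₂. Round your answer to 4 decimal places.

g(2.22) = 2.407331, g(1.57) = -1.993352
s₂ = 1.570000 − (-1.993352)·(1.570000 − 2.220000) / (-1.993352 − 2.407331) = 1.570000 − (1.295679)/(-4.400683) = 1.864427

1.8644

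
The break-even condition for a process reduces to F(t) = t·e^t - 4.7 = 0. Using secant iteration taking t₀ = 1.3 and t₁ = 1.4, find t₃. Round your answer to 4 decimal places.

1.2917

F(1.3) = 0.070086, F(1.4) = 0.977280
t₂ = 1.400000 − 0.977280·(1.400000 − 1.300000) / (0.977280 − 0.070086) = 1.400000 − (0.097728)/(0.907194) = 1.292274
F(1.292274) = 0.005247
t₃ = 1.292274 − 0.005247·(1.292274 − 1.400000) / (0.005247 − 0.977280) = 1.292274 − (-0.000565)/(-0.972033) = 1.291693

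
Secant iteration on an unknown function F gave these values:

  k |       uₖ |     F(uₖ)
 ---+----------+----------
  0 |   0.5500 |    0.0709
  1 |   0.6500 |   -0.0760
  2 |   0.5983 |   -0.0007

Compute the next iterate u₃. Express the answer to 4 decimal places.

u₃ = 0.5983 − (-0.0007)·(0.5983 − 0.6500) / (-0.0007 − (-0.0760))
   = 0.5983 − (0.000036)/(0.075300) = 0.597819

0.5978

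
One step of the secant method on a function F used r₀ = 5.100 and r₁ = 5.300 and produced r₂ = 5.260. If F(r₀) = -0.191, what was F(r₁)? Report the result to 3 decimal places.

0.048

The secant line through (5.100, -0.191) and (5.300, F(r₁)) crosses zero at r₂ = 5.260.
So (5.100, -0.191), (5.300, F(r₁)), (5.260, 0) are collinear:
F(r₁) = -0.191 · (5.300 − 5.260) / (5.100 − 5.260) = -0.191 · (0.04000)/(-0.16000) = 0.04775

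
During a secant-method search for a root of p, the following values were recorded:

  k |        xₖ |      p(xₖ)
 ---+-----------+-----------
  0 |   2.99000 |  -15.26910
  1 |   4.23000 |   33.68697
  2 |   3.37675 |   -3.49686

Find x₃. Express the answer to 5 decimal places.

3.45699

x₃ = 3.37675 − (-3.49686)·(3.37675 − 4.23000) / (-3.49686 − 33.68697)
   = 3.37675 − (2.9836958)/(-37.1838300) = 3.4569918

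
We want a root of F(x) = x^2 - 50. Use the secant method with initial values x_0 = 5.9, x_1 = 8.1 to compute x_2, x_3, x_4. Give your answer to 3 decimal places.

F(5.9) = -15.19000, F(8.1) = 15.61000
x_2 = 8.10000 − 15.61000·(8.10000 − 5.90000) / (15.61000 − (-15.19000)) = 8.10000 − (34.34200)/(30.80000) = 6.98500
F(6.98500) = -1.20977
x_3 = 6.98500 − (-1.20977)·(6.98500 − 8.10000) / (-1.20977 − 15.61000) = 6.98500 − (1.34890)/(-16.81977) = 7.06520
F(7.06520) = -0.08299
x_4 = 7.06520 − (-0.08299)·(7.06520 − 6.98500) / (-0.08299 − (-1.20977)) = 7.06520 − (-0.00666)/(1.12679) = 7.07110

6.985, 7.065, 7.071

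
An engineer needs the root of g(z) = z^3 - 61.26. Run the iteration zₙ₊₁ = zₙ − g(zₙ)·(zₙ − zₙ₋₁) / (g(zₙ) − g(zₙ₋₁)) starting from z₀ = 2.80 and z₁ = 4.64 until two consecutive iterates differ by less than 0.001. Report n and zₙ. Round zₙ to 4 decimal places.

g(2.80) = -39.308000, g(4.64) = 38.637344
z₂ = 4.640000 − 38.637344·(1.840000)/(77.945344) = 3.727916;  |Δ| = 0.912084
g(3.727916) = -9.451824
z₃ = 3.727916 − (-9.451824)·(-0.912084)/(-48.089168) = 3.907184;  |Δ| = 0.179268
g(3.907184) = -1.612587
z₄ = 3.907184 − (-1.612587)·(0.179268)/(7.839237) = 3.944061;  |Δ| = 0.036877
g(3.944061) = 0.092294
z₅ = 3.944061 − 0.092294·(0.036877)/(1.704882) = 3.942064;  |Δ| = 0.001996
g(3.942064) = -0.000821
z₆ = 3.942064 − (-0.000821)·(-0.001996)/(-0.093116) = 3.942082;  |Δ| = 0.000018
|z₆ − z₅| = 0.000018 < 0.001

n = 6, zₙ = 3.9421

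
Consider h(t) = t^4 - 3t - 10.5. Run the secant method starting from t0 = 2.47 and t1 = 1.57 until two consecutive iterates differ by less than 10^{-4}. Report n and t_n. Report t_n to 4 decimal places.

n = 7, t_n = 2.0170

h(2.47) = 19.310981, h(1.57) = -9.134268
t2 = 1.570000 − (-9.134268)·(-0.900000)/(-28.445249) = 1.859006;  |Δ| = 0.289006
h(1.859006) = -4.133755
t3 = 1.859006 − (-4.133755)·(0.289006)/(5.000513) = 2.097917;  |Δ| = 0.238911
h(2.097917) = 2.577305
t4 = 2.097917 − 2.577305·(0.238911)/(6.711061) = 2.006166;  |Δ| = 0.091751
h(2.006166) = -0.320272
t5 = 2.006166 − (-0.320272)·(-0.091751)/(-2.897577) = 2.016307;  |Δ| = 0.010141
h(2.016307) = -0.020670
t6 = 2.016307 − (-0.020670)·(0.010141)/(0.299602) = 2.017007;  |Δ| = 0.000700
h(2.017007) = 0.000184
t7 = 2.017007 − 0.000184·(0.000700)/(0.020855) = 2.017001;  |Δ| = 0.000006
|t7 − t6| = 0.000006 < 10^{-4}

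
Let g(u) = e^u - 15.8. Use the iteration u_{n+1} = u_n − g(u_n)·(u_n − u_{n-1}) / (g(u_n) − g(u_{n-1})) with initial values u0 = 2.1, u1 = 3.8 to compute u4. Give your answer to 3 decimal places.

g(2.1) = -7.63383, g(3.8) = 28.90118
u2 = 3.80000 − 28.90118·(3.80000 − 2.10000) / (28.90118 − (-7.63383)) = 3.80000 − (49.13201)/(36.53501) = 2.45521
g(2.45521) = -4.15115
u3 = 2.45521 − (-4.15115)·(2.45521 − 3.80000) / (-4.15115 − 28.90118) = 2.45521 − (5.58243)/(-33.05233) = 2.62410
g(2.62410) = -2.00778
u4 = 2.62410 − (-2.00778)·(2.62410 − 2.45521) / (-2.00778 − (-4.15115)) = 2.62410 − (-0.33911)/(2.14337) = 2.78232

2.782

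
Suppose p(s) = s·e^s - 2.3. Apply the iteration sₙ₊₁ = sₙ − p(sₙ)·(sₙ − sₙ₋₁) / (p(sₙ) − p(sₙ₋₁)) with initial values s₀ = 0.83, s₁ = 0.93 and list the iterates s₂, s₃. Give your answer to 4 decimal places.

0.9174, 0.9182

p(0.83) = -0.396545, p(0.93) = 0.057094
s₂ = 0.930000 − 0.057094·(0.930000 − 0.830000) / (0.057094 − (-0.396545)) = 0.930000 − (0.005709)/(0.453639) = 0.917414
p(0.917414) = -0.003886
s₃ = 0.917414 − (-0.003886)·(0.917414 − 0.930000) / (-0.003886 − 0.057094) = 0.917414 − (0.000049)/(-0.060979) = 0.918216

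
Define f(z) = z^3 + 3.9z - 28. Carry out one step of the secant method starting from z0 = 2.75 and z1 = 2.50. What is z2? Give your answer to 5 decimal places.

2.60676

f(2.75) = 3.5218750, f(2.50) = -2.6250000
z2 = 2.5000000 − (-2.6250000)·(2.5000000 − 2.7500000) / (-2.6250000 − 3.5218750) = 2.5000000 − (0.6562500)/(-6.1468750) = 2.6067616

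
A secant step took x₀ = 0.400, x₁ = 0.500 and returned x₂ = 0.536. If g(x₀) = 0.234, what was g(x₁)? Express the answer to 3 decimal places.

The secant line through (0.400, 0.234) and (0.500, g(x₁)) crosses zero at x₂ = 0.536.
So (0.400, 0.234), (0.500, g(x₁)), (0.536, 0) are collinear:
g(x₁) = 0.234 · (0.500 − 0.536) / (0.400 − 0.536) = 0.234 · (-0.03600)/(-0.13600) = 0.06194

0.062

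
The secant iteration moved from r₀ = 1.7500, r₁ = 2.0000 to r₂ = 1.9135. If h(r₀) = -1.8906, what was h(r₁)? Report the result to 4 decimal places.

The secant line through (1.7500, -1.8906) and (2.0000, h(r₁)) crosses zero at r₂ = 1.9135.
So (1.7500, -1.8906), (2.0000, h(r₁)), (1.9135, 0) are collinear:
h(r₁) = -1.8906 · (2.0000 − 1.9135) / (1.7500 − 1.9135) = -1.8906 · (0.086500)/(-0.163500) = 1.000226

1.0002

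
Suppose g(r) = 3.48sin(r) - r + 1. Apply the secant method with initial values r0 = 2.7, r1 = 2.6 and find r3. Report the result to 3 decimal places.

g(2.7) = -0.21272, g(2.6) = 0.19394
r2 = 2.60000 − 0.19394·(2.60000 − 2.70000) / (0.19394 − (-0.21272)) = 2.60000 − (-0.01939)/(0.40666) = 2.64769
g(2.64769) = 0.00205
r3 = 2.64769 − 0.00205·(2.64769 − 2.60000) / (0.00205 − 0.19394) = 2.64769 − (0.00010)/(-0.19189) = 2.64820

2.648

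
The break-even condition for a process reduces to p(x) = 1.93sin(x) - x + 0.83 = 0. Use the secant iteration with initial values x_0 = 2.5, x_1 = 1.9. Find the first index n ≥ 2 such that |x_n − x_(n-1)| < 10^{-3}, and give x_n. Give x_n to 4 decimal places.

n = 5, x_n = 2.2865

p(2.5) = -0.514949, p(1.9) = 0.756359
x_2 = 1.900000 − 0.756359·(-0.600000)/(1.271308) = 2.256967;  |Δ| = 0.356967
p(2.256967) = 0.066230
x_3 = 2.256967 − 0.066230·(0.356967)/(-0.690129) = 2.291225;  |Δ| = 0.034257
p(2.291225) = -0.010785
x_4 = 2.291225 − (-0.010785)·(0.034257)/(-0.077016) = 2.286427;  |Δ| = 0.004797
p(2.286427) = 0.000104
x_5 = 2.286427 − 0.000104·(-0.004797)/(0.010889) = 2.286473;  |Δ| = 0.000046
|x_5 − x_4| = 0.000046 < 10^{-3}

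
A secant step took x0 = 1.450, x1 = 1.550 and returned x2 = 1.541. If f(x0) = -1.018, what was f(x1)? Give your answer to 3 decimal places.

The secant line through (1.450, -1.018) and (1.550, f(x1)) crosses zero at x2 = 1.541.
So (1.450, -1.018), (1.550, f(x1)), (1.541, 0) are collinear:
f(x1) = -1.018 · (1.550 − 1.541) / (1.450 − 1.541) = -1.018 · (0.00900)/(-0.09100) = 0.10068

0.101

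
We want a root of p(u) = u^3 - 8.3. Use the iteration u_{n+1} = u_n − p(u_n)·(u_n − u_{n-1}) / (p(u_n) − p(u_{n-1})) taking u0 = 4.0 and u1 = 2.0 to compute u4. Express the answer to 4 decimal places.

2.0247

p(4.0) = 55.700000, p(2.0) = -0.300000
u2 = 2.000000 − (-0.300000)·(2.000000 − 4.000000) / (-0.300000 − 55.700000) = 2.000000 − (0.600000)/(-56.000000) = 2.010714
p(2.010714) = -0.170739
u3 = 2.010714 − (-0.170739)·(2.010714 − 2.000000) / (-0.170739 − (-0.300000)) = 2.010714 − (-0.001829)/(0.129261) = 2.024867
p(2.024867) = 0.002124
u4 = 2.024867 − 0.002124·(2.024867 − 2.010714) / (0.002124 − (-0.170739)) = 2.024867 − (0.000030)/(0.172863) = 2.024693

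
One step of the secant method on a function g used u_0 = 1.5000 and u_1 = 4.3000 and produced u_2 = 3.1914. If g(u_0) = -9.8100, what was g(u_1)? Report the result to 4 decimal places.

The secant line through (1.5000, -9.8100) and (4.3000, g(u_1)) crosses zero at u_2 = 3.1914.
So (1.5000, -9.8100), (4.3000, g(u_1)), (3.1914, 0) are collinear:
g(u_1) = -9.8100 · (4.3000 − 3.1914) / (1.5000 − 3.1914) = -9.8100 · (1.108600)/(-1.691400) = 6.429801

6.4298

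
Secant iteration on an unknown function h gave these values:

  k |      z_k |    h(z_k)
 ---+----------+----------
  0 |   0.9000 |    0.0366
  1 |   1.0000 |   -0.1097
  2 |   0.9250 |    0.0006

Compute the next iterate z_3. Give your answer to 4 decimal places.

0.9254

z_3 = 0.9250 − 0.0006·(0.9250 − 1.0000) / (0.0006 − (-0.1097))
   = 0.9250 − (-0.000045)/(0.110300) = 0.925408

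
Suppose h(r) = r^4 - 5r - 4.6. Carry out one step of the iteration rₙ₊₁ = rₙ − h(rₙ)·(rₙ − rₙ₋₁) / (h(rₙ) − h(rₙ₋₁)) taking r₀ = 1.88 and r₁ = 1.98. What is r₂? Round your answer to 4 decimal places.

1.9434

h(1.88) = -1.508017, h(1.98) = 0.869536
r₂ = 1.980000 − 0.869536·(1.980000 − 1.880000) / (0.869536 − (-1.508017)) = 1.980000 − (0.086954)/(2.377553) = 1.943427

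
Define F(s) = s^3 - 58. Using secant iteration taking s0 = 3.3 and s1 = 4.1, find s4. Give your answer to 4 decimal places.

3.8709

F(3.3) = -22.063000, F(4.1) = 10.921000
s2 = 4.100000 − 10.921000·(4.100000 − 3.300000) / (10.921000 − (-22.063000)) = 4.100000 − (8.736800)/(32.984000) = 3.835120
F(3.835120) = -1.592495
s3 = 3.835120 − (-1.592495)·(3.835120 − 4.100000) / (-1.592495 − 10.921000) = 3.835120 − (0.421820)/(-12.513495) = 3.868829
F(3.868829) = -0.091983
s4 = 3.868829 − (-0.091983)·(3.868829 − 3.835120) / (-0.091983 − (-1.592495)) = 3.868829 − (-0.003101)/(1.500512) = 3.870896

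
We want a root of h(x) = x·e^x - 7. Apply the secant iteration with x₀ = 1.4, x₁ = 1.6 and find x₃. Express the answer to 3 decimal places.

1.524

h(1.4) = -1.32272, h(1.6) = 0.92485
x₂ = 1.60000 − 0.92485·(1.60000 − 1.40000) / (0.92485 − (-1.32272)) = 1.60000 − (0.18497)/(2.24757) = 1.51770
h(1.51770) = -0.07665
x₃ = 1.51770 − (-0.07665)·(1.51770 − 1.60000) / (-0.07665 − 0.92485) = 1.51770 − (0.00631)/(-1.00150) = 1.52400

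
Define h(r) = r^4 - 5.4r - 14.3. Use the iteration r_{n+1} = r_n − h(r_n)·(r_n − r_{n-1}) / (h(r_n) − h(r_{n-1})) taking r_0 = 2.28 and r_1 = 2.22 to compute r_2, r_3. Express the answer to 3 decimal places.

h(2.28) = 0.41136, h(2.22) = -1.99887
r_2 = 2.22000 − (-1.99887)·(2.22000 − 2.28000) / (-1.99887 − 0.41136) = 2.22000 − (0.11993)/(-2.41024) = 2.26976
h(2.26976) = -0.01557
r_3 = 2.26976 − (-0.01557)·(2.26976 − 2.22000) / (-0.01557 − (-1.99887)) = 2.26976 − (-0.00077)/(1.98330) = 2.27015

2.270, 2.270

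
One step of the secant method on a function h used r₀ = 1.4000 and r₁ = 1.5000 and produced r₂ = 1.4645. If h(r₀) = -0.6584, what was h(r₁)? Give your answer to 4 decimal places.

The secant line through (1.4000, -0.6584) and (1.5000, h(r₁)) crosses zero at r₂ = 1.4645.
So (1.4000, -0.6584), (1.5000, h(r₁)), (1.4645, 0) are collinear:
h(r₁) = -0.6584 · (1.5000 − 1.4645) / (1.4000 − 1.4645) = -0.6584 · (0.035500)/(-0.064500) = 0.362375

0.3624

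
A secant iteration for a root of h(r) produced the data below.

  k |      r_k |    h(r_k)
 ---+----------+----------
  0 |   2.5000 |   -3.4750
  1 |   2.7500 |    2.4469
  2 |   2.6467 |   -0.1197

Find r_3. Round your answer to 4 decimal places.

2.6515

r_3 = 2.6467 − (-0.1197)·(2.6467 − 2.7500) / (-0.1197 − 2.4469)
   = 2.6467 − (0.012365)/(-2.566600) = 2.651518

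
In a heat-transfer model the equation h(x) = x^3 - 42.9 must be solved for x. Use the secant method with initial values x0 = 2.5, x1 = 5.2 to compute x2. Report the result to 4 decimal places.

3.0892

h(2.5) = -27.275000, h(5.2) = 97.708000
x2 = 5.200000 − 97.708000·(5.200000 − 2.500000) / (97.708000 − (-27.275000)) = 5.200000 − (263.811600)/(124.983000) = 3.089220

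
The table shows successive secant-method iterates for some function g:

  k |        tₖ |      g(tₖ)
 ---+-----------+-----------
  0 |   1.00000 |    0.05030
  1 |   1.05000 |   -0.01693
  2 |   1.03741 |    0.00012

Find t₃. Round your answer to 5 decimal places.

t₃ = 1.03741 − 0.00012·(1.03741 − 1.05000) / (0.00012 − (-0.01693))
   = 1.03741 − (-0.0000015)/(0.0170500) = 1.0374986

1.03750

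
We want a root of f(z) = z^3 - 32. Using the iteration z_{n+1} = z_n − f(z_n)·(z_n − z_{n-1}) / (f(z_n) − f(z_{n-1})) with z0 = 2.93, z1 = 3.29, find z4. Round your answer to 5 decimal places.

3.17480

f(2.93) = -6.8462430, f(3.29) = 3.6112890
z2 = 3.2900000 − 3.6112890·(3.2900000 − 2.9300000) / (3.6112890 − (-6.8462430)) = 3.2900000 − (1.3000640)/(10.4575320) = 3.1656816
f(3.1656816) = -0.2749964
z3 = 3.1656816 − (-0.2749964)·(3.1656816 − 3.2900000) / (-0.2749964 − 3.6112890) = 3.1656816 − (0.0341871)/(-3.8862854) = 3.1744784
f(3.1744784) = -0.0097864
z4 = 3.1744784 − (-0.0097864)·(3.1744784 − 3.1656816) / (-0.0097864 − (-0.2749964)) = 3.1744784 − (-0.0000861)/(0.2652099) = 3.1748030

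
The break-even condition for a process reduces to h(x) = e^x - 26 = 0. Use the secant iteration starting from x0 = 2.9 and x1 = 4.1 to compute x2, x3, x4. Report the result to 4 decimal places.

3.1227, 3.2082, 3.2616

h(2.9) = -7.825855, h(4.1) = 34.340288
x2 = 4.100000 − 34.340288·(4.100000 − 2.900000) / (34.340288 − (-7.825855)) = 4.100000 − (41.208345)/(42.166142) = 3.122715
h(3.122715) = -3.292056
x3 = 3.122715 − (-3.292056)·(3.122715 − 4.100000) / (-3.292056 − 34.340288) = 3.122715 − (3.217277)/(-37.632343) = 3.208207
h(3.208207) = -1.265298
x4 = 3.208207 − (-1.265298)·(3.208207 − 3.122715) / (-1.265298 − (-3.292056)) = 3.208207 − (-0.108173)/(2.026757) = 3.261580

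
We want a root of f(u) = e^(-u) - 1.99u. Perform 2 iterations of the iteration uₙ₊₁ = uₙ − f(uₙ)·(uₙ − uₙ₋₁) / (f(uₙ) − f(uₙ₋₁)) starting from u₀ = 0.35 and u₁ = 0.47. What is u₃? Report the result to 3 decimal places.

0.353

f(0.35) = 0.00819, f(0.47) = -0.31030
u₂ = 0.47000 − (-0.31030)·(0.47000 − 0.35000) / (-0.31030 − 0.00819) = 0.47000 − (-0.03724)/(-0.31849) = 0.35309
f(0.35309) = -0.00012
u₃ = 0.35309 − (-0.00012)·(0.35309 − 0.47000) / (-0.00012 − (-0.31030)) = 0.35309 − (0.00001)/(0.31018) = 0.35304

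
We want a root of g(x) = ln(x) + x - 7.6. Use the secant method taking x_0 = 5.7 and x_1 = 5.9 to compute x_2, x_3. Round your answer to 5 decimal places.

g(5.7) = -0.1595338, g(5.9) = 0.0749524
x_2 = 5.9000000 − 0.0749524·(5.9000000 − 5.7000000) / (0.0749524 − (-0.1595338)) = 5.9000000 − (0.0149905)/(0.2344862) = 5.8360710
g(5.8360710) = 0.0001288
x_3 = 5.8360710 − 0.0001288·(5.8360710 − 5.9000000) / (0.0001288 − 0.0749524) = 5.8360710 − (-0.0000082)/(-0.0748236) = 5.8359610

5.83607, 5.83596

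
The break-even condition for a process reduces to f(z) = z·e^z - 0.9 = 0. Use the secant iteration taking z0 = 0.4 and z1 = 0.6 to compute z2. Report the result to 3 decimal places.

0.522

f(0.4) = -0.30327, f(0.6) = 0.19327
z2 = 0.60000 − 0.19327·(0.60000 − 0.40000) / (0.19327 − (-0.30327)) = 0.60000 − (0.03865)/(0.49654) = 0.52215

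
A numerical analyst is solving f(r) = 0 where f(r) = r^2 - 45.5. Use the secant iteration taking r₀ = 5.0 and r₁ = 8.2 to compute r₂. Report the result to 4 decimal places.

6.5530

f(5.0) = -20.500000, f(8.2) = 21.740000
r₂ = 8.200000 − 21.740000·(8.200000 − 5.000000) / (21.740000 − (-20.500000)) = 8.200000 − (69.568000)/(42.240000) = 6.553030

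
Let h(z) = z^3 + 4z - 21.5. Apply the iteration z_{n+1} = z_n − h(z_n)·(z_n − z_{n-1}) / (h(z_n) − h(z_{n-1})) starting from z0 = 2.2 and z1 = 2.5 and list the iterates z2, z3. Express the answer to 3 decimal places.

h(2.2) = -2.05200, h(2.5) = 4.12500
z2 = 2.50000 − 4.12500·(2.50000 − 2.20000) / (4.12500 − (-2.05200)) = 2.50000 − (1.23750)/(6.17700) = 2.29966
h(2.29966) = -0.13975
z3 = 2.29966 − (-0.13975)·(2.29966 − 2.50000) / (-0.13975 − 4.12500) = 2.29966 − (0.02800)/(-4.26475) = 2.30623

2.300, 2.306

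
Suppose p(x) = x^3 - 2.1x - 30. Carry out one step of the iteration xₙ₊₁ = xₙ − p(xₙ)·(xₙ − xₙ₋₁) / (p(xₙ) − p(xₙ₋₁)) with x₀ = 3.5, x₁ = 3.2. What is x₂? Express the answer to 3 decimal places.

3.325

p(3.5) = 5.52500, p(3.2) = -3.95200
x₂ = 3.20000 − (-3.95200)·(3.20000 − 3.50000) / (-3.95200 − 5.52500) = 3.20000 − (1.18560)/(-9.47700) = 3.32510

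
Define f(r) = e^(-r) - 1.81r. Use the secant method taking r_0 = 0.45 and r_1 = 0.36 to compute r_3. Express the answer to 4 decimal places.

f(0.45) = -0.176872, f(0.36) = 0.046076
r_2 = 0.360000 − 0.046076·(0.360000 − 0.450000) / (0.046076 − (-0.176872)) = 0.360000 − (-0.004147)/(0.222948) = 0.378600
f(0.378600) = -0.000447
r_3 = 0.378600 − (-0.000447)·(0.378600 − 0.360000) / (-0.000447 − 0.046076) = 0.378600 − (-0.000008)/(-0.046523) = 0.378421

0.3784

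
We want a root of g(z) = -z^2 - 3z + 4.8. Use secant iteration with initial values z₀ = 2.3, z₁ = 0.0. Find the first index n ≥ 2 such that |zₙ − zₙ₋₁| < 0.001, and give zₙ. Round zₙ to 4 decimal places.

n = 6, zₙ = 1.1552

g(2.3) = -7.390000, g(0.0) = 4.800000
z₂ = 0.000000 − 4.800000·(-2.300000)/(12.190000) = 0.905660;  |Δ| = 0.905660
g(0.905660) = 1.262798
z₃ = 0.905660 − 1.262798·(0.905660)/(-3.537202) = 1.228986;  |Δ| = 0.323325
g(1.228986) = -0.397362
z₄ = 1.228986 − (-0.397362)·(0.323325)/(-1.660160) = 1.151597;  |Δ| = 0.077388
g(1.151597) = 0.019033
z₅ = 1.151597 − 0.019033·(-0.077388)/(0.416395) = 1.155134;  |Δ| = 0.003537
g(1.155134) = 0.000261
z₆ = 1.155134 − 0.000261·(0.003537)/(-0.018771) = 1.155184;  |Δ| = 0.000049
|z₆ − z₅| = 0.000049 < 0.001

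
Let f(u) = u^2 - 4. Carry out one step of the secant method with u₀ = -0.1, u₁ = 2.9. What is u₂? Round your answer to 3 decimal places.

f(-0.1) = -3.99000, f(2.9) = 4.41000
u₂ = 2.90000 − 4.41000·(2.90000 − (-0.10000)) / (4.41000 − (-3.99000)) = 2.90000 − (13.23000)/(8.40000) = 1.32500

1.325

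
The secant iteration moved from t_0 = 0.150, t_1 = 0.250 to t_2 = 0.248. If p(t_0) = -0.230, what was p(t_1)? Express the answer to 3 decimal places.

The secant line through (0.150, -0.230) and (0.250, p(t_1)) crosses zero at t_2 = 0.248.
So (0.150, -0.230), (0.250, p(t_1)), (0.248, 0) are collinear:
p(t_1) = -0.230 · (0.250 − 0.248) / (0.150 − 0.248) = -0.230 · (0.00200)/(-0.09800) = 0.00469

0.005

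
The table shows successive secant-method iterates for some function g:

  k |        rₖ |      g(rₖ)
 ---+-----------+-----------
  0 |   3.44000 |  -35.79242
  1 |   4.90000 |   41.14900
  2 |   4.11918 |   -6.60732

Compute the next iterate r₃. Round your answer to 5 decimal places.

r₃ = 4.11918 − (-6.60732)·(4.11918 − 4.90000) / (-6.60732 − 41.14900)
   = 4.11918 − (5.1591276)/(-47.7563200) = 4.2272103

4.22721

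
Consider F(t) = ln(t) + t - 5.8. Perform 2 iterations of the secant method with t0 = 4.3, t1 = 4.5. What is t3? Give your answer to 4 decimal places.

4.3336

F(4.3) = -0.041385, F(4.5) = 0.204077
t2 = 4.500000 − 0.204077·(4.500000 − 4.300000) / (0.204077 − (-0.041385)) = 4.500000 − (0.040815)/(0.245462) = 4.333720
F(4.333720) = 0.000146
t3 = 4.333720 − 0.000146·(4.333720 − 4.500000) / (0.000146 − 0.204077) = 4.333720 − (-0.000024)/(-0.203931) = 4.333601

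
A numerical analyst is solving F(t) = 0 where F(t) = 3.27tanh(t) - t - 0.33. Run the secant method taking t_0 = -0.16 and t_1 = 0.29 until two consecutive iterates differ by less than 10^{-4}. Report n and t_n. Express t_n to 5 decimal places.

F(-0.16) = -0.6887806, F(0.29) = 0.3025808
t_2 = 0.2900000 − 0.3025808·(0.4500000)/(0.9913614) = 0.1526521;  |Δ| = 0.1373479
F(0.1526521) = 0.0126788
t_3 = 0.1526521 − 0.0126788·(-0.1373479)/(-0.2899020) = 0.1466453;  |Δ| = 0.0060069
F(0.1466453) = -0.0005234
t_4 = 0.1466453 − (-0.0005234)·(-0.0060069)/(-0.0132022) = 0.1468834;  |Δ| = 0.0002381
F(0.1468834) = 0.0000006
t_5 = 0.1468834 − 0.0000006·(0.0002381)/(0.0005240) = 0.1468831;  |Δ| = 0.0000003
|t_5 − t_4| = 0.0000003 < 10^{-4}

n = 5, t_n = 0.14688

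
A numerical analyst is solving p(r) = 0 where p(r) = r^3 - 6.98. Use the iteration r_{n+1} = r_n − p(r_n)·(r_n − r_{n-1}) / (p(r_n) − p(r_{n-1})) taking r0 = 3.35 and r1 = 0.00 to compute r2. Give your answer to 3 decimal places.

0.622

p(3.35) = 30.61538, p(0.00) = -6.98000
r2 = 0.00000 − (-6.98000)·(0.00000 − 3.35000) / (-6.98000 − 30.61538) = 0.00000 − (23.38300)/(-37.59538) = 0.62196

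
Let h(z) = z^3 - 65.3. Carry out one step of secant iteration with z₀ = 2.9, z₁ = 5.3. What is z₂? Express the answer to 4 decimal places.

h(2.9) = -40.911000, h(5.3) = 83.577000
z₂ = 5.300000 − 83.577000·(5.300000 − 2.900000) / (83.577000 − (-40.911000)) = 5.300000 − (200.584800)/(124.488000) = 3.688722

3.6887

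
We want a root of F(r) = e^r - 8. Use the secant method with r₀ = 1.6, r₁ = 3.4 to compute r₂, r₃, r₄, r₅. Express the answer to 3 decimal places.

F(1.6) = -3.04697, F(3.4) = 21.96410
r₂ = 3.40000 − 21.96410·(3.40000 − 1.60000) / (21.96410 − (-3.04697)) = 3.40000 − (39.53538)/(25.01107) = 1.81928
F(1.81928) = -1.83256
r₃ = 1.81928 − (-1.83256)·(1.81928 − 3.40000) / (-1.83256 − 21.96410) = 1.81928 − (2.89675)/(-23.79666) = 1.94101
F(1.94101) = -1.03419
r₄ = 1.94101 − (-1.03419)·(1.94101 − 1.81928) / (-1.03419 − (-1.83256)) = 1.94101 − (-0.12589)/(0.79836) = 2.09870
F(2.09870) = 0.15556
r₅ = 2.09870 − 0.15556·(2.09870 − 1.94101) / (0.15556 − (-1.03419)) = 2.09870 − (0.02453)/(1.18975) = 2.07808

1.819, 1.941, 2.099, 2.078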